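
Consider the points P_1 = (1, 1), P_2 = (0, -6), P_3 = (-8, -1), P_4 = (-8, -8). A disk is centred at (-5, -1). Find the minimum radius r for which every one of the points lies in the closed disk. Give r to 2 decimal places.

The required radius is the distance from (-5, -1) to the farthest point.
Squared distances: 40, 50, 9, 58.
Maximum is 58, attained at P_4.
r = √58 ≈ 7.62.

7.62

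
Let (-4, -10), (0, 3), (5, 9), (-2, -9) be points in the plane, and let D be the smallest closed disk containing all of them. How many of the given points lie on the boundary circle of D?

A smallest enclosing disk is always determined by at most three of the input points on its boundary.
The farthest pair is (-4, -10)–(5, 9) with squared distance 442. The circle on this segment as diameter has centre (0.5, -0.5) and r² = 442/4 = 110.5.
Check (0, 3): distance² to centre = 12.5 ≤ 110.5, so it lies inside.
All remaining points lie in this disk, and no smaller disk contains both endpoints, so this is the minimum enclosing circle.
The points at distance exactly r from the centre are (-4, -10), (5, 9) — 2 points.

2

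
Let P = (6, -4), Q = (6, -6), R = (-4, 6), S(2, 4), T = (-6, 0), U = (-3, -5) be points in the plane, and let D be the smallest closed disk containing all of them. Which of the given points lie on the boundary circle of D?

The farthest pair is Q–R with squared distance 244. The circle on this segment as diameter has centre (1, 0) and r² = 244/4 = 61.
Check P: distance² to centre = 41 ≤ 61, so it lies inside.
All remaining points lie in this disk, and no smaller disk contains both endpoints, so this is the minimum enclosing circle.
The points at distance exactly r from the centre are Q, R — 2 points.

Q, R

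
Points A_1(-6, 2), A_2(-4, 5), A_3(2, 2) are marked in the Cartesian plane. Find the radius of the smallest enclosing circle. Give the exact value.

Side lengths²: A_1A_2² = 13, A_1A_3² = 64, A_2A_3² = 45.
Since A_1A_3² = 64 ≥ 45 + 13 = 58, the angle opposite A_1A_3 is not acute, so the smallest enclosing circle has A_1A_3 as diameter.
Centre = midpoint of A_1A_3 = (-2, 2), r² = 64/4 = 16.
r = √16 = 4.

4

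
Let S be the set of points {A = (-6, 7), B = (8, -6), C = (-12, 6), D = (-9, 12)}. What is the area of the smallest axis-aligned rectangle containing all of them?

360

x ranges over [-12, 8], width 20.
y ranges over [-6, 12], height 18.
Area = 20 × 18 = 360.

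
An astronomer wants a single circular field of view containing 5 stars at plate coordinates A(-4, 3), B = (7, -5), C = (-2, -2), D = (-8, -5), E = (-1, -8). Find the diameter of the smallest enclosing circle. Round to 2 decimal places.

A smallest enclosing disk is always determined by at most three of the input points on its boundary.
The minimum enclosing circle is determined by three boundary points: A, B, D.
Their circumcentre is (-0.5, -3.75) with r² = 57.8125.
The farthest remaining point E is at distance² 18.3125 ≤ 57.8125.
Diameter = 2r = 2√(57.8125) ≈ 15.21.

15.21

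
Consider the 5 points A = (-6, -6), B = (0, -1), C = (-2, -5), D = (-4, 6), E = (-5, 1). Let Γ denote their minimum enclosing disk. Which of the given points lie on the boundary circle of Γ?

A smallest enclosing disk is always determined by at most three of the input points on its boundary.
The farthest pair is A–D with squared distance 148. The circle on this segment as diameter has centre (-5, 0) and r² = 148/4 = 37.
Check B: distance² to centre = 26 ≤ 37, so it lies inside.
All remaining points lie in this disk, and no smaller disk contains both endpoints, so this is the minimum enclosing circle.
The points at distance exactly r from the centre are A, D — 2 points.

A, D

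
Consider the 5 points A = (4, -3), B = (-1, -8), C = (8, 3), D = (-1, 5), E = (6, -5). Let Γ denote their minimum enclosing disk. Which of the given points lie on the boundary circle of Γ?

A smallest enclosing disk is always determined by at most three of the input points on its boundary.
The minimum enclosing circle is determined by three boundary points: B, C, D.
Their circumcentre is (41/18, -1.5) with r² = 8585/162.
The farthest remaining point E is at distance² 4229/162 ≤ 8585/162.
The points at distance exactly r from the centre are B, C, D — 3 points.

B, C, D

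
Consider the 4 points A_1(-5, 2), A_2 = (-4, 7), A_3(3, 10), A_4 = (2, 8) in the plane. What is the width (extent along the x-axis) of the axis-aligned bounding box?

8

max x = 3, min x = -5, so width = 8.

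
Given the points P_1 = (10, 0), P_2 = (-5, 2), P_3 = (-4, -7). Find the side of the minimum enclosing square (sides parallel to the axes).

The bounding box has width 15 and height 9.
An axis-aligned square enclosing the set must have side ≥ max(width, height).
So the minimum side is max(15, 9) = 15.

15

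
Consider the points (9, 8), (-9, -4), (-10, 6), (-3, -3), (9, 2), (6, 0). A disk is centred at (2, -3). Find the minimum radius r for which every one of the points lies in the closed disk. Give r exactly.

15

The required radius is the distance from (2, -3) to the farthest point.
Squared distances: 170, 122, 225, 25, 74, 25.
Maximum is 225, attained at (-10, 6).
r = √225 = 15.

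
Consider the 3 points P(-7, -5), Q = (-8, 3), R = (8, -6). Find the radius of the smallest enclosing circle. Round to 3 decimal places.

Side lengths²: PQ² = 65, PR² = 226, QR² = 337.
Since QR² = 337 ≥ 226 + 65 = 291, the angle opposite QR is not acute, so the smallest enclosing circle has QR as diameter.
Centre = midpoint of QR = (0, -1.5), r² = 337/4 = 84.25.
r = √(84.25) ≈ 9.179.

9.179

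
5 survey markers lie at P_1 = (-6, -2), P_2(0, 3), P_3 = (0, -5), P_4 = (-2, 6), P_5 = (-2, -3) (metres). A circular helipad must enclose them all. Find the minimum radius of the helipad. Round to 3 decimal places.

5.590

By Welzl's lemma the MEC is supported by two points (diametrically opposite) or three points (on a circumcircle).
The farthest pair is P_3–P_4 with squared distance 125. The circle on this segment as diameter has centre (-1, 0.5) and r² = 125/4 = 31.25.
Check P_1: distance² to centre = 31.25 ≤ 31.25, so it lies inside.
All remaining points lie in this disk, and no smaller disk contains both endpoints, so this is the minimum enclosing circle.
r = √(31.25) ≈ 5.590.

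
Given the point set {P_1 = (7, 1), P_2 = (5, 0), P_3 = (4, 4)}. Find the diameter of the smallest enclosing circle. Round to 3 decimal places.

Side lengths²: P_1P_2² = 5, P_1P_3² = 18, P_2P_3² = 17.
Since P_1P_3² = 18 < 17 + 5 = 22, the triangle is acute, so the smallest enclosing circle is the circumcircle.
Circumcentre = (31/6, 13/6), r² = 85/18.
Diameter = 2r = 2√(85/18) ≈ 4.346.

4.346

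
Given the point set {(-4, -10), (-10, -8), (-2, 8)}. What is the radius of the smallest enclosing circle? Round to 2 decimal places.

9.15

Call the three points A, B, C in the order given.
Side lengths²: AB² = 40, AC² = 328, BC² = 320.
Since AC² = 328 < 320 + 40 = 360, the triangle is acute, so the smallest enclosing circle is the circumcircle.
Circumcentre = (-30/7, -6/7), r² = 4100/49.
r = √(4100/49) ≈ 9.15.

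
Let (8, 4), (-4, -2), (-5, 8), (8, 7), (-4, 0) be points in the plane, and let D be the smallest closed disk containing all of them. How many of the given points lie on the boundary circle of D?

The minimum enclosing circle is determined by three boundary points: (-4, -2), (-5, 8), (8, 7).
Their circumcentre is (103/86, 307/86) with r² = 214625/3698.
The farthest remaining point (8, 4) is at distance² 171797/3698 ≤ 214625/3698.
The points at distance exactly r from the centre are (-4, -2), (-5, 8), (8, 7) — 3 points.

3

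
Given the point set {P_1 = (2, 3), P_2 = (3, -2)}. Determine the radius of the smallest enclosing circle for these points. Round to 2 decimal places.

2.55

The smallest circle enclosing two points has them as diameter endpoints.
Centre = midpoint = (2.5, 0.5); r² = |P_1P_2|²/4 = 26/4 = 6.5.
r = √(6.5) ≈ 2.55.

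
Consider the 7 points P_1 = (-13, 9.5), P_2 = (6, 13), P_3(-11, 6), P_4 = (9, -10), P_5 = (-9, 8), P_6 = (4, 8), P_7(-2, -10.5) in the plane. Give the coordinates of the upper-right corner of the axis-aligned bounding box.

x-range [-13, 9], y-range [-10.5, 13].
The upper-right corner is (9, 13).

(9, 13)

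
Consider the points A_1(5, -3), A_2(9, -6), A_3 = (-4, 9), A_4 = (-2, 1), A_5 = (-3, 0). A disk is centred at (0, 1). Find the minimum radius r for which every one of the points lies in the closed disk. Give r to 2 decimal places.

The required radius is the distance from (0, 1) to the farthest point.
Squared distances: 41, 130, 80, 4, 10.
Maximum is 130, attained at A_2.
r = √130 ≈ 11.40.

11.40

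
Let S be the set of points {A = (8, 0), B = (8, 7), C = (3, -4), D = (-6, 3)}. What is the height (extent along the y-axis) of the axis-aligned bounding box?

max y = 7, min y = -4, so height = 11.

11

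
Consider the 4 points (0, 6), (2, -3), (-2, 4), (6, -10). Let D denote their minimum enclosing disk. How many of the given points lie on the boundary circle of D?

2

The minimum enclosing circle of a finite set is fixed by two of the points (as a diameter) or three (as a circumcircle).
The farthest pair is (0, 6)–(6, -10) with squared distance 292. The circle on this segment as diameter has centre (3, -2) and r² = 292/4 = 73.
Check (2, -3): distance² to centre = 2 ≤ 73, so it lies inside.
All remaining points lie in this disk, and no smaller disk contains both endpoints, so this is the minimum enclosing circle.
The points at distance exactly r from the centre are (0, 6), (6, -10) — 2 points.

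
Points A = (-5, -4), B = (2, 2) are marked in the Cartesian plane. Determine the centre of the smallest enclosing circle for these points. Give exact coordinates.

The smallest circle enclosing two points has them as diameter endpoints.
Centre = midpoint = (-1.5, -1); r² = |AB|²/4 = 85/4 = 21.25.
Centre = (-1.5, -1).

(-1.5, -1)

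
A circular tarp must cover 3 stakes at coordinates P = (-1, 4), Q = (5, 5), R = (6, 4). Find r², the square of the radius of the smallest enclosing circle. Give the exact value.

12.25

Side lengths²: PQ² = 37, PR² = 49, QR² = 2.
Since PR² = 49 ≥ 37 + 2 = 39, the angle opposite PR is not acute, so the smallest enclosing circle has PR as diameter.
Centre = midpoint of PR = (2.5, 4), r² = 49/4 = 12.25.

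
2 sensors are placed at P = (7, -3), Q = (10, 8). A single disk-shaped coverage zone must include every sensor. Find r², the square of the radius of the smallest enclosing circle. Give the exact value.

The smallest circle enclosing two points has them as diameter endpoints.
Centre = midpoint = (8.5, 2.5); r² = |PQ|²/4 = 130/4 = 32.5.

32.5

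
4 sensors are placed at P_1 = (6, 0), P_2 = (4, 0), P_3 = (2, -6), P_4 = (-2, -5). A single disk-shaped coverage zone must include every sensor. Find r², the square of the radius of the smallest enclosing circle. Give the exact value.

22.25

By Welzl's lemma the MEC is supported by two points (diametrically opposite) or three points (on a circumcircle).
The farthest pair is P_1–P_4 with squared distance 89. The circle on this segment as diameter has centre (2, -2.5) and r² = 89/4 = 22.25.
Check P_2: distance² to centre = 10.25 ≤ 22.25, so it lies inside.
All remaining points lie in this disk, and no smaller disk contains both endpoints, so this is the minimum enclosing circle.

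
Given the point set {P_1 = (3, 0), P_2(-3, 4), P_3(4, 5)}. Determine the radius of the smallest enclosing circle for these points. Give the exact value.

Side lengths²: P_1P_2² = 52, P_1P_3² = 26, P_2P_3² = 50.
Since P_1P_2² = 52 < 50 + 26 = 76, the triangle is acute, so the smallest enclosing circle is the circumcircle.
Circumcentre = (12/17, 52/17), r² = 4225/289.
r = √(4225/289) = 65/17.

65/17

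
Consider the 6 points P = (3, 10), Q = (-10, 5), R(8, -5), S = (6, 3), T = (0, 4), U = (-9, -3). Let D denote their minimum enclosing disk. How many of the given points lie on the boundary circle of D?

By Welzl's lemma the MEC is supported by two points (diametrically opposite) or three points (on a circumcircle).
The minimum enclosing circle is determined by three boundary points: P, Q, R.
Their circumcentre is (-17/22, 9/22) with r² = 25705/242.
The farthest remaining point U is at distance² 19193/242 ≤ 25705/242.
The points at distance exactly r from the centre are P, Q, R — 3 points.

3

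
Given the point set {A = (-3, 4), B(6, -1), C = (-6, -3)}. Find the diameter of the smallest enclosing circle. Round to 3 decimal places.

12.229

Side lengths²: AB² = 106, AC² = 58, BC² = 148.
Since BC² = 148 < 106 + 58 = 164, the triangle is acute, so the smallest enclosing circle is the circumcircle.
Circumcentre = (-4/39, -18/13), r² = 56869/1521.
Diameter = 2r = 2√(56869/1521) ≈ 12.229.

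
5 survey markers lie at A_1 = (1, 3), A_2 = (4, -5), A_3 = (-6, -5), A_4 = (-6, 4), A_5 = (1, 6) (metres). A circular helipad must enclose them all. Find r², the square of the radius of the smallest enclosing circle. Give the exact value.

5525/121

The minimum enclosing circle of a finite set is fixed by two of the points (as a diameter) or three (as a circumcircle).
The minimum enclosing circle is determined by three boundary points: A_2, A_3, A_5.
Their circumcentre is (-1, -5/11) with r² = 5525/121.
The farthest remaining point A_4 is at distance² 5426/121 ≤ 5525/121.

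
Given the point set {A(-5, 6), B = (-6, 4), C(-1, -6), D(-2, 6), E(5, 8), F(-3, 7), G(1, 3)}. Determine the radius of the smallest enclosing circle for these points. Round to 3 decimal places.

7.675

A smallest enclosing disk is always determined by at most three of the input points on its boundary.
The minimum enclosing circle is determined by three boundary points: A, C, E.
Their circumcentre is (1.125, 1.375) with r² = 58.90625.
The farthest remaining point B is at distance² 57.65625 ≤ 58.90625.
r = √(58.90625) ≈ 7.675.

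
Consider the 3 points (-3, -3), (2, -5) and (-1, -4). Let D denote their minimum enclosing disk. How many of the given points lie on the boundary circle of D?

2

Call the three points A, B, C in the order given.
Side lengths²: AB² = 29, AC² = 5, BC² = 10.
Since AB² = 29 ≥ 10 + 5 = 15, the angle opposite AB is not acute, so the smallest enclosing circle has AB as diameter.
Centre = midpoint of AB = (-0.5, -4), r² = 29/4 = 7.25.
The points at distance exactly r from the centre are (-3, -3), (2, -5) — 2 points.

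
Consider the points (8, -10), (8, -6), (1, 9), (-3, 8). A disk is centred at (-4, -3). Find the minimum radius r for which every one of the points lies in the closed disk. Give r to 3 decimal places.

The required radius is the distance from (-4, -3) to the farthest point.
Squared distances: 193, 153, 169, 122.
Maximum is 193, attained at (8, -10).
r = √193 ≈ 13.892.

13.892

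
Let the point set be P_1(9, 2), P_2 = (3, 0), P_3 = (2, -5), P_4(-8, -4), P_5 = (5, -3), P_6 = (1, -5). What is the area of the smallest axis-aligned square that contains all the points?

The bounding box has width 17 and height 7.
An axis-aligned square enclosing the set must have side ≥ max(width, height).
So the minimum side is max(17, 7) = 17.
Area = 17² = 289.

289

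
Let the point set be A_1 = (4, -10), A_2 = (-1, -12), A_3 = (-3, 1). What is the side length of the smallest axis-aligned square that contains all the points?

13

The bounding box has width 7 and height 13.
An axis-aligned square enclosing the set must have side ≥ max(width, height).
So the minimum side is max(7, 13) = 13.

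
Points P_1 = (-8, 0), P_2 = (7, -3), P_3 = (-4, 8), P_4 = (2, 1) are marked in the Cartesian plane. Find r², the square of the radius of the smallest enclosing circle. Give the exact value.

65

The minimum enclosing circle is determined by three boundary points: P_1, P_2, P_3.
Their circumcentre is (0, 1) with r² = 65.
The farthest remaining point P_4 is at distance² 4 ≤ 65.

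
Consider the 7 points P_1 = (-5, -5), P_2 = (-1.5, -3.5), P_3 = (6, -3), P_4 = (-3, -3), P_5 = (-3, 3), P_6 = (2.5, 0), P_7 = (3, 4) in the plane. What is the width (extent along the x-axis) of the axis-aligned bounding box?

11

max x = 6, min x = -5, so width = 11.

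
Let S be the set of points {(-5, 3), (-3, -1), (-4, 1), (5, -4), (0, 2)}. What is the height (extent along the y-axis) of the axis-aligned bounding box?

7

max y = 3, min y = -4, so height = 7.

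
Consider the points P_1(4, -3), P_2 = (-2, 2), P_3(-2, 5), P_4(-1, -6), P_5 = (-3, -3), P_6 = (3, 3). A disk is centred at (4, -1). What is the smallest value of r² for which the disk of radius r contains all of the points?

The required radius is the distance from (4, -1) to the farthest point.
Squared distances: 4, 45, 72, 50, 53, 17.
Maximum is 72, attained at P_3.

72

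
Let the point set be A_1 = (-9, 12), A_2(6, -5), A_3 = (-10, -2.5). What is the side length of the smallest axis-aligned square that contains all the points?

The bounding box has width 16 and height 17.
An axis-aligned square enclosing the set must have side ≥ max(width, height).
So the minimum side is max(16, 17) = 17.

17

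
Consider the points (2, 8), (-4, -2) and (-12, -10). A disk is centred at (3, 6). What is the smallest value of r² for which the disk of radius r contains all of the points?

481

The required radius is the distance from (3, 6) to the farthest point.
Squared distances: 5, 113, 481.
Maximum is 481, attained at (-12, -10).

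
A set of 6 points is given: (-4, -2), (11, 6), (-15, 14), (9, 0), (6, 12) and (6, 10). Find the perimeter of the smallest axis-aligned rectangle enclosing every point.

84

Width = max x − min x = 11 − (-15) = 26.
Height = max y − min y = 14 − (-2) = 16.
Perimeter = 2(26 + 16) = 84.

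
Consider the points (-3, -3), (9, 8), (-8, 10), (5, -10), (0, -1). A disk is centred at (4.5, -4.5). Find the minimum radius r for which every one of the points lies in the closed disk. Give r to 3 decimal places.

19.144

The required radius is the distance from (4.5, -4.5) to the farthest point.
Squared distances: 58.5, 176.5, 366.5, 30.5, 32.5.
Maximum is 366.5, attained at (-8, 10).
r = √(366.5) ≈ 19.144.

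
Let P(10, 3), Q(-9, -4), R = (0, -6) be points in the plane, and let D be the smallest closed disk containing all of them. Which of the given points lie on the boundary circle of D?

Side lengths²: PQ² = 410, PR² = 181, QR² = 85.
Since PQ² = 410 ≥ 181 + 85 = 266, the angle opposite PQ is not acute, so the smallest enclosing circle has PQ as diameter.
Centre = midpoint of PQ = (0.5, -0.5), r² = 410/4 = 102.5.
The points at distance exactly r from the centre are P, Q — 2 points.

P, Q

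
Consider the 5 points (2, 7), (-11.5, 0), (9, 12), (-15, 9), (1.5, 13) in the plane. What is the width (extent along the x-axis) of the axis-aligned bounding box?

max x = 9, min x = -15, so width = 24.

24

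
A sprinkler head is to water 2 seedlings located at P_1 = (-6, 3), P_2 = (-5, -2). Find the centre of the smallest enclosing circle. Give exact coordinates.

The smallest circle enclosing two points has them as diameter endpoints.
Centre = midpoint = (-5.5, 0.5); r² = |P_1P_2|²/4 = 26/4 = 6.5.
Centre = (-5.5, 0.5).

(-5.5, 0.5)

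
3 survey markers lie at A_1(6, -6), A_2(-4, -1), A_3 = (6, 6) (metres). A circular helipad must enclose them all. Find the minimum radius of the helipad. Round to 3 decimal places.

Side lengths²: A_1A_2² = 125, A_1A_3² = 144, A_2A_3² = 149.
Since A_2A_3² = 149 < 144 + 125 = 269, the triangle is acute, so the smallest enclosing circle is the circumcircle.
Circumcentre = (2.75, 0), r² = 46.5625.
r = √(46.5625) ≈ 6.824.

6.824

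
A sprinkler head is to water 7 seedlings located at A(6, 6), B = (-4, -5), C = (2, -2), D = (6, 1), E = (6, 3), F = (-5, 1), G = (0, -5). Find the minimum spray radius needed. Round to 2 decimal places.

7.43

The farthest pair is A–B with squared distance 221. The circle on this segment as diameter has centre (1, 0.5) and r² = 221/4 = 55.25.
Check C: distance² to centre = 7.25 ≤ 55.25, so it lies inside.
All remaining points lie in this disk, and no smaller disk contains both endpoints, so this is the minimum enclosing circle.
r = √(55.25) ≈ 7.43.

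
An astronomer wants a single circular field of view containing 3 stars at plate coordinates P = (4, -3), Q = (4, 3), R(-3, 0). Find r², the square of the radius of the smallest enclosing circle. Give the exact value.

Side lengths²: PQ² = 36, PR² = 58, QR² = 58.
Since QR² = 58 < 58 + 36 = 94, the triangle is acute, so the smallest enclosing circle is the circumcircle.
Circumcentre = (8/7, 0), r² = 841/49.

841/49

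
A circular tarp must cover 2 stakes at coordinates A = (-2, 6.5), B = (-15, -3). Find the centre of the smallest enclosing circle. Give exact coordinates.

(-8.5, 1.75)

The smallest circle enclosing two points has them as diameter endpoints.
Centre = midpoint = (-8.5, 1.75); r² = |AB|²/4 = 259.25/4 = 64.8125.
Centre = (-8.5, 1.75).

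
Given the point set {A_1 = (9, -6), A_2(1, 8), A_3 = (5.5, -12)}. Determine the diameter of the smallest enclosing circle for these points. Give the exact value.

Side lengths²: A_1A_2² = 260, A_1A_3² = 48.25, A_2A_3² = 420.25.
Since A_2A_3² = 420.25 ≥ 260 + 48.25 = 308.25, the angle opposite A_2A_3 is not acute, so the smallest enclosing circle has A_2A_3 as diameter.
Centre = midpoint of A_2A_3 = (3.25, -2), r² = 420.25/4 = 105.0625.
Diameter = 2r = 2√(105.0625) = 20.5.

20.5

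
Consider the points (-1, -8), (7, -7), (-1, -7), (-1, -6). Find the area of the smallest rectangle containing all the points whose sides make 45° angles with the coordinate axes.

In coordinates u = x + y, v = x − y the rectangle is axis-aligned; the map (x,y)→(u,v) scales areas by 2.
u-values: -9, 0, -8, -7; range = 0 − (-9) = 9.
v-values: 7, 14, 6, 5; range = 14 − 5 = 9.
Area = (9 × 9) / 2 = 40.5.

40.5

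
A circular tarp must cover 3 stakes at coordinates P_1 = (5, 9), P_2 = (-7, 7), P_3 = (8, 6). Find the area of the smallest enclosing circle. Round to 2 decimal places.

177.50

Side lengths²: P_1P_2² = 148, P_1P_3² = 18, P_2P_3² = 226.
Since P_2P_3² = 226 ≥ 148 + 18 = 166, the angle opposite P_2P_3 is not acute, so the smallest enclosing circle has P_2P_3 as diameter.
Centre = midpoint of P_2P_3 = (0.5, 6.5), r² = 226/4 = 56.5.
Area = π·r² = π·56.5 ≈ 177.50.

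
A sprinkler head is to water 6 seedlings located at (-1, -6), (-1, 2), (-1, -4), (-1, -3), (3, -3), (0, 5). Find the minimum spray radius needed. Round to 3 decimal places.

5.523

The minimum enclosing circle of a finite set is fixed by two of the points (as a diameter) or three (as a circumcircle).
The farthest pair is (-1, -6)–(0, 5) with squared distance 122. The circle on this segment as diameter has centre (-0.5, -0.5) and r² = 122/4 = 30.5.
Check (-1, 2): distance² to centre = 6.5 ≤ 30.5, so it lies inside.
All remaining points lie in this disk, and no smaller disk contains both endpoints, so this is the minimum enclosing circle.
r = √(30.5) ≈ 5.523.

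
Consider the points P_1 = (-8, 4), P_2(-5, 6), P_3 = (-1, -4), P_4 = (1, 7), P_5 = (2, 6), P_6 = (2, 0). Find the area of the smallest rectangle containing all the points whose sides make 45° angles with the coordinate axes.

In coordinates u = x + y, v = x − y the rectangle is axis-aligned; the map (x,y)→(u,v) scales areas by 2.
u-values: -4, 1, -5, 8, 8, 2; range = 8 − (-5) = 13.
v-values: -12, -11, 3, -6, -4, 2; range = 3 − (-12) = 15.
Area = (13 × 15) / 2 = 97.5.

97.5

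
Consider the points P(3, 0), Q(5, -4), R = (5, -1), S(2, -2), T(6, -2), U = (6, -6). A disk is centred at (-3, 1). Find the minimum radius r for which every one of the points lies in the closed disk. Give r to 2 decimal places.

The required radius is the distance from (-3, 1) to the farthest point.
Squared distances: 37, 89, 68, 34, 90, 130.
Maximum is 130, attained at U.
r = √130 ≈ 11.40.

11.40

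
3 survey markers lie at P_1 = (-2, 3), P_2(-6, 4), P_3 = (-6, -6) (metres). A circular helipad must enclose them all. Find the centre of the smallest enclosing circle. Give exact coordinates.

(-5.125, -1)

Side lengths²: P_1P_2² = 17, P_1P_3² = 97, P_2P_3² = 100.
Since P_2P_3² = 100 < 97 + 17 = 114, the triangle is acute, so the smallest enclosing circle is the circumcircle.
Circumcentre = (-5.125, -1), r² = 25.765625.
Centre = (-5.125, -1).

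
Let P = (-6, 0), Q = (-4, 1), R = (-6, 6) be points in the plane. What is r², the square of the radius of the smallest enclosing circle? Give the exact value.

Side lengths²: PQ² = 5, PR² = 36, QR² = 29.
Since PR² = 36 ≥ 29 + 5 = 34, the angle opposite PR is not acute, so the smallest enclosing circle has PR as diameter.
Centre = midpoint of PR = (-6, 3), r² = 36/4 = 9.

9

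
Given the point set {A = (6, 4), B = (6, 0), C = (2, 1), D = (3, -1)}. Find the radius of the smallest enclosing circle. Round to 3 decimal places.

By Welzl's lemma the MEC is supported by two points (diametrically opposite) or three points (on a circumcircle).
The farthest pair is A–D with squared distance 34. The circle on this segment as diameter has centre (4.5, 1.5) and r² = 34/4 = 8.5.
Check B: distance² to centre = 4.5 ≤ 8.5, so it lies inside.
All remaining points lie in this disk, and no smaller disk contains both endpoints, so this is the minimum enclosing circle.
r = √(8.5) ≈ 2.915.

2.915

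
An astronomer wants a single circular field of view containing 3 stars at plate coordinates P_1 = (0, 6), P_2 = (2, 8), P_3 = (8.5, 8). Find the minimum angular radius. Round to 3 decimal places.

4.366

Side lengths²: P_1P_2² = 8, P_1P_3² = 76.25, P_2P_3² = 42.25.
Since P_1P_3² = 76.25 ≥ 42.25 + 8 = 50.25, the angle opposite P_1P_3 is not acute, so the smallest enclosing circle has P_1P_3 as diameter.
Centre = midpoint of P_1P_3 = (4.25, 7), r² = 76.25/4 = 19.0625.
r = √(19.0625) ≈ 4.366.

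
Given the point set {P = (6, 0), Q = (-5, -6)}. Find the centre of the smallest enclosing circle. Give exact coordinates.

The smallest circle enclosing two points has them as diameter endpoints.
Centre = midpoint = (0.5, -3); r² = |PQ|²/4 = 157/4 = 39.25.
Centre = (0.5, -3).

(0.5, -3)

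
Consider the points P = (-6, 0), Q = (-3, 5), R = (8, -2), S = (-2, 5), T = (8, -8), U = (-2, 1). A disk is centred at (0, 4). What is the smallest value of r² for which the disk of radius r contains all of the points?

208

The required radius is the distance from (0, 4) to the farthest point.
Squared distances: 52, 10, 100, 5, 208, 13.
Maximum is 208, attained at T.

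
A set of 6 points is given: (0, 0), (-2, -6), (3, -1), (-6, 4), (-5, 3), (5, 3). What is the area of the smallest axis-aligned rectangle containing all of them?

110

x ranges over [-6, 5], width 11.
y ranges over [-6, 4], height 10.
Area = 11 × 10 = 110.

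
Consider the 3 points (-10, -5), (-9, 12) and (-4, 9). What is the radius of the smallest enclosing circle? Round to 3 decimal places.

8.515

Call the three points A, B, C in the order given.
Side lengths²: AB² = 290, AC² = 232, BC² = 34.
Since AB² = 290 ≥ 232 + 34 = 266, the angle opposite AB is not acute, so the smallest enclosing circle has AB as diameter.
Centre = midpoint of AB = (-9.5, 3.5), r² = 290/4 = 72.5.
r = √(72.5) ≈ 8.515.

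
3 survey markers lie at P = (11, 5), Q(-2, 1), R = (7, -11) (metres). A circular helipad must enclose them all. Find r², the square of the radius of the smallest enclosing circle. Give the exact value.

76.7822265625

Side lengths²: PQ² = 185, PR² = 272, QR² = 225.
Since PR² = 272 < 225 + 185 = 410, the triangle is acute, so the smallest enclosing circle is the circumcircle.
Circumcentre = (6.125, -2.28125), r² = 76.7822265625.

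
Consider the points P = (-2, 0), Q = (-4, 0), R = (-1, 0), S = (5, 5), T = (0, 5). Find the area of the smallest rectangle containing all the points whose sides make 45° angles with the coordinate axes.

35

In coordinates u = x + y, v = x − y the rectangle is axis-aligned; the map (x,y)→(u,v) scales areas by 2.
u-values: -2, -4, -1, 10, 5; range = 10 − (-4) = 14.
v-values: -2, -4, -1, 0, -5; range = 0 − (-5) = 5.
Area = (14 × 5) / 2 = 35.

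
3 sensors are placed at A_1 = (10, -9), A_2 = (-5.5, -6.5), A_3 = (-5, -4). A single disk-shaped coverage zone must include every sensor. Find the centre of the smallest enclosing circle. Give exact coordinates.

Side lengths²: A_1A_2² = 246.5, A_1A_3² = 250, A_2A_3² = 6.5.
Since A_1A_3² = 250 < 246.5 + 6.5 = 253, the triangle is acute, so the smallest enclosing circle is the circumcircle.
Circumcentre = (2.40625, -6.78125), r² = 62.587890625.
Centre = (2.40625, -6.78125).

(2.40625, -6.78125)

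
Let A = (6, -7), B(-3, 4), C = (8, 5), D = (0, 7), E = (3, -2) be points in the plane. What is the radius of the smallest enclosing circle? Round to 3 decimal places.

By Welzl's lemma the MEC is supported by two points (diametrically opposite) or three points (on a circumcircle).
The farthest pair is A–D with squared distance 232. The circle on this segment as diameter has centre (3, 0) and r² = 232/4 = 58.
Check B: distance² to centre = 52 ≤ 58, so it lies inside.
All remaining points lie in this disk, and no smaller disk contains both endpoints, so this is the minimum enclosing circle.
r = √58 ≈ 7.616.

7.616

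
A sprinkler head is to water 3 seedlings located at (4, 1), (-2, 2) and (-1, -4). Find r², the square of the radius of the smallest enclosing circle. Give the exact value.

Call the three points A, B, C in the order given.
Side lengths²: AB² = 37, AC² = 50, BC² = 37.
Since AC² = 50 < 37 + 37 = 74, the triangle is acute, so the smallest enclosing circle is the circumcircle.
Circumcentre = (9/14, -9/14), r² = 1369/98.

1369/98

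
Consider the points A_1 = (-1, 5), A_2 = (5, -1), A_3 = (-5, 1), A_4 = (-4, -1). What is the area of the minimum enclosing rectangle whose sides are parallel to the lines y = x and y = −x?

54

In coordinates u = x + y, v = x − y the rectangle is axis-aligned; the map (x,y)→(u,v) scales areas by 2.
u-values: 4, 4, -4, -5; range = 4 − (-5) = 9.
v-values: -6, 6, -6, -3; range = 6 − (-6) = 12.
Area = (9 × 12) / 2 = 54.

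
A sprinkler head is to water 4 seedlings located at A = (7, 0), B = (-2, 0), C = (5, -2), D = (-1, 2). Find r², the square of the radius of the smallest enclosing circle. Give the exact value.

The minimum enclosing circle of a finite set is fixed by two of the points (as a diameter) or three (as a circumcircle).
The farthest pair is A–B with squared distance 81. The circle on this segment as diameter has centre (2.5, 0) and r² = 81/4 = 20.25.
Check C: distance² to centre = 10.25 ≤ 20.25, so it lies inside.
All remaining points lie in this disk, and no smaller disk contains both endpoints, so this is the minimum enclosing circle.

20.25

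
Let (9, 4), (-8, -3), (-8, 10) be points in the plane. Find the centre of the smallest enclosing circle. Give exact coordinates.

(-25/34, 3.5)

Call the three points A, B, C in the order given.
Side lengths²: AB² = 338, AC² = 325, BC² = 169.
Since AB² = 338 < 325 + 169 = 494, the triangle is acute, so the smallest enclosing circle is the circumcircle.
Circumcentre = (-25/34, 3.5), r² = 54925/578.
Centre = (-25/34, 3.5).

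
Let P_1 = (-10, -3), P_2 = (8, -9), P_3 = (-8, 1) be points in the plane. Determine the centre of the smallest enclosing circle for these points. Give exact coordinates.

Side lengths²: P_1P_2² = 360, P_1P_3² = 20, P_2P_3² = 356.
Since P_1P_2² = 360 < 356 + 20 = 376, the triangle is acute, so the smallest enclosing circle is the circumcircle.
Circumcentre = (-5/7, -36/7), r² = 4450/49.
Centre = (-5/7, -36/7).

(-5/7, -36/7)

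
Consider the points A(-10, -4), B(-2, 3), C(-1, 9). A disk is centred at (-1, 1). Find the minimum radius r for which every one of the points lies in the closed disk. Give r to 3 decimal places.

10.296

The required radius is the distance from (-1, 1) to the farthest point.
Squared distances: 106, 5, 64.
Maximum is 106, attained at A.
r = √106 ≈ 10.296.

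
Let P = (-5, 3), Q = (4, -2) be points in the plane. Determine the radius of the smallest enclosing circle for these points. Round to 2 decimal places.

5.15

The smallest circle enclosing two points has them as diameter endpoints.
Centre = midpoint = (-0.5, 0.5); r² = |PQ|²/4 = 106/4 = 26.5.
r = √(26.5) ≈ 5.15.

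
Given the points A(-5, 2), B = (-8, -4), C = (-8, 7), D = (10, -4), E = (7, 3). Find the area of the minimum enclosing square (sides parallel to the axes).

324

The bounding box has width 18 and height 11.
An axis-aligned square enclosing the set must have side ≥ max(width, height).
So the minimum side is max(18, 11) = 18.
Area = 18² = 324.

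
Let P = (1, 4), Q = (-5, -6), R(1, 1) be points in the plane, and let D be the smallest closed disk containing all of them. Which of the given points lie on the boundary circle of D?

P, Q

Side lengths²: PQ² = 136, PR² = 9, QR² = 85.
Since PQ² = 136 ≥ 85 + 9 = 94, the angle opposite PQ is not acute, so the smallest enclosing circle has PQ as diameter.
Centre = midpoint of PQ = (-2, -1), r² = 136/4 = 34.
The points at distance exactly r from the centre are P, Q — 2 points.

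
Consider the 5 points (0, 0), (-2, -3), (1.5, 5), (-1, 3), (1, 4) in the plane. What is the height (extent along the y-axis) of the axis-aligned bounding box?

max y = 5, min y = -3, so height = 8.

8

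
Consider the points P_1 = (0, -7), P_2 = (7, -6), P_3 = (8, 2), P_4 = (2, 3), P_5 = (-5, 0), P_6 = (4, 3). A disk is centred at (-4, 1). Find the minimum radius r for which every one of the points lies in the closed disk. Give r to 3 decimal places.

The required radius is the distance from (-4, 1) to the farthest point.
Squared distances: 80, 170, 145, 40, 2, 68.
Maximum is 170, attained at P_2.
r = √170 ≈ 13.038.

13.038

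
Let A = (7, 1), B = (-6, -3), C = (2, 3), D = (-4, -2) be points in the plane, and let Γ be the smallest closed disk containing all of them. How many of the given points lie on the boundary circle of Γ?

The farthest pair is A–B with squared distance 185. The circle on this segment as diameter has centre (0.5, -1) and r² = 185/4 = 46.25.
Check C: distance² to centre = 18.25 ≤ 46.25, so it lies inside.
All remaining points lie in this disk, and no smaller disk contains both endpoints, so this is the minimum enclosing circle.
The points at distance exactly r from the centre are A, B — 2 points.

2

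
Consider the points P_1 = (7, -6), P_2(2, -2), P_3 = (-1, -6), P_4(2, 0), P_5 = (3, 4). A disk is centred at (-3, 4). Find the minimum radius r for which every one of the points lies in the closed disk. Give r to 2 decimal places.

14.14

The required radius is the distance from (-3, 4) to the farthest point.
Squared distances: 200, 61, 104, 41, 36.
Maximum is 200, attained at P_1.
r = √200 ≈ 14.14.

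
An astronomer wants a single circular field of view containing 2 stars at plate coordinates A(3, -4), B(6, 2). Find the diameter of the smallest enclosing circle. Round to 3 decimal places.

The smallest circle enclosing two points has them as diameter endpoints.
Centre = midpoint = (4.5, -1); r² = |AB|²/4 = 45/4 = 11.25.
Diameter = 2r = 2√(11.25) ≈ 6.708.

6.708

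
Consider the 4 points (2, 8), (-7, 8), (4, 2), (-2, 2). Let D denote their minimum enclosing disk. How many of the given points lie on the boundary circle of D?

2

The minimum enclosing circle of a finite set is fixed by two of the points (as a diameter) or three (as a circumcircle).
The farthest pair is (-7, 8)–(4, 2) with squared distance 157. The circle on this segment as diameter has centre (-1.5, 5) and r² = 157/4 = 39.25.
Check (2, 8): distance² to centre = 21.25 ≤ 39.25, so it lies inside.
All remaining points lie in this disk, and no smaller disk contains both endpoints, so this is the minimum enclosing circle.
The points at distance exactly r from the centre are (-7, 8), (4, 2) — 2 points.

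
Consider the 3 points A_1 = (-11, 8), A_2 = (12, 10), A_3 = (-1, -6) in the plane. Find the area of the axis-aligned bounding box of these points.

368

x ranges over [-11, 12], width 23.
y ranges over [-6, 10], height 16.
Area = 23 × 16 = 368.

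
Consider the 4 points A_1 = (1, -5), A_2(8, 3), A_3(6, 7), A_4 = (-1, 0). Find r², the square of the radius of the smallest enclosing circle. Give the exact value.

The minimum enclosing circle of a finite set is fixed by two of the points (as a diameter) or three (as a circumcircle).
The farthest pair is A_1–A_3 with squared distance 169. The circle on this segment as diameter has centre (3.5, 1) and r² = 169/4 = 42.25.
Check A_2: distance² to centre = 24.25 ≤ 42.25, so it lies inside.
All remaining points lie in this disk, and no smaller disk contains both endpoints, so this is the minimum enclosing circle.

42.25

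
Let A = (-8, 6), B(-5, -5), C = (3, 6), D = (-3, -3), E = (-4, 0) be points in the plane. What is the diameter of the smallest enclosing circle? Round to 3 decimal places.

14.098

The minimum enclosing circle of a finite set is fixed by two of the points (as a diameter) or three (as a circumcircle).
The minimum enclosing circle is determined by three boundary points: A, B, C.
Their circumcentre is (-2.5, 35/22) with r² = 12025/242.
The farthest remaining point D is at distance² 5161/242 ≤ 12025/242.
Diameter = 2r = 2√(12025/242) ≈ 14.098.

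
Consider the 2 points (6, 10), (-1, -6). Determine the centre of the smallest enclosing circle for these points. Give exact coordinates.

(2.5, 2)

The smallest circle enclosing two points has them as diameter endpoints.
Centre = midpoint = (2.5, 2); r² = |(6, 10)−(-1, -6)|²/4 = 305/4 = 76.25.
Centre = (2.5, 2).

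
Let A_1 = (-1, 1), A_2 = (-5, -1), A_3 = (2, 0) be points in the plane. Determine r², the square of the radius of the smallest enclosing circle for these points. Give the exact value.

Side lengths²: A_1A_2² = 20, A_1A_3² = 10, A_2A_3² = 50.
Since A_2A_3² = 50 ≥ 20 + 10 = 30, the angle opposite A_2A_3 is not acute, so the smallest enclosing circle has A_2A_3 as diameter.
Centre = midpoint of A_2A_3 = (-1.5, -0.5), r² = 50/4 = 12.5.

12.5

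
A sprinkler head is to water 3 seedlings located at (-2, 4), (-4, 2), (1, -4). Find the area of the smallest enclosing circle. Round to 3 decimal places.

Call the three points A, B, C in the order given.
Side lengths²: AB² = 8, AC² = 73, BC² = 61.
Since AC² = 73 ≥ 61 + 8 = 69, the angle opposite AC is not acute, so the smallest enclosing circle has AC as diameter.
Centre = midpoint of AC = (-0.5, 0), r² = 73/4 = 18.25.
Area = π·r² = π·18.25 ≈ 57.334.

57.334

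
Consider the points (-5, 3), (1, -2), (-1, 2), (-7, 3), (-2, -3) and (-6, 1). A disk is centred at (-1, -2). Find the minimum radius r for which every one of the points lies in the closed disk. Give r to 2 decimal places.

The required radius is the distance from (-1, -2) to the farthest point.
Squared distances: 41, 4, 16, 61, 2, 34.
Maximum is 61, attained at (-7, 3).
r = √61 ≈ 7.81.

7.81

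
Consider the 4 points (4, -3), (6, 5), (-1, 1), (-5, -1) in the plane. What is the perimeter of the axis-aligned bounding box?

38

Width = max x − min x = 6 − (-5) = 11.
Height = max y − min y = 5 − (-3) = 8.
Perimeter = 2(11 + 8) = 38.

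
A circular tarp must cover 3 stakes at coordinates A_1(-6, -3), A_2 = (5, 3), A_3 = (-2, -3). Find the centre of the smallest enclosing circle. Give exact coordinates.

Side lengths²: A_1A_2² = 157, A_1A_3² = 16, A_2A_3² = 85.
Since A_1A_2² = 157 ≥ 85 + 16 = 101, the angle opposite A_1A_2 is not acute, so the smallest enclosing circle has A_1A_2 as diameter.
Centre = midpoint of A_1A_2 = (-0.5, 0), r² = 157/4 = 39.25.
Centre = (-0.5, 0).

(-0.5, 0)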